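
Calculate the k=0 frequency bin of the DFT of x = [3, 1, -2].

X[0] = Σ(n=0 to 2) x[n] · ω_3^0 = Σ x[n]
= (3) + (1) + (-2)

X[0] = 2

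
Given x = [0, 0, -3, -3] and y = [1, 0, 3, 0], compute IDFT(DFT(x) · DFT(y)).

(x ⊛ y)[n] = Σ(m=0 to 3) x[m] · y[(n-m) mod 4]

Computing each output sample:
(x ⊛ y)[0] = -9
(x ⊛ y)[1] = -9
(x ⊛ y)[2] = -3
(x ⊛ y)[3] = -3

x ⊛ y = [-9, -9, -3, -3]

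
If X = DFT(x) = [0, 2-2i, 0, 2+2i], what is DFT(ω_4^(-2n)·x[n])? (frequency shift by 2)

Modulation property: DFT(ω_4^(-2n)·x[n]) = X[(k-2) mod 4], so circularly shift X by 2 positions.

X[k-2] = [0, 2+2i, 0, 2-2i]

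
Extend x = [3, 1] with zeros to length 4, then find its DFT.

Original 2-point DFT: [4, 2]
Zero-padded 4-point DFT provides frequency interpolation.

DFT_4([x, 0, ...]) = [4, 3-1i, 2, 3+1i]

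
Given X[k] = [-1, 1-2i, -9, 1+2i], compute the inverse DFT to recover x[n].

x[n] = (1/4) Σ(k=0 to 3) X[k] · e^(2πikn/4)

Computing each x[n]:
x[0] = -2
x[1] = 3
x[2] = -3
x[3] = 1

x = [-2, 3, -3, 1]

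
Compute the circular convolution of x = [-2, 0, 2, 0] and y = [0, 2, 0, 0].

(x ⊛ y)[n] = Σ(m=0 to 3) x[m] · y[(n-m) mod 4]

Computing each output sample:
(x ⊛ y)[0] = 0
(x ⊛ y)[1] = -4
(x ⊛ y)[2] = 0
(x ⊛ y)[3] = 4

x ⊛ y = [0, -4, 0, 4]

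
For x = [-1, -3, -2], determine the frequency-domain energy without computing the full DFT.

Parseval: Σ|x[n]|² = (1/N)Σ|X[k]|², so Σ|X[k]|² = N·Σ|x[n]|² = 3·14.0000

Σ|X[k]|² = N·Σ|x[n]|² = 3·14.0000 = 42.0000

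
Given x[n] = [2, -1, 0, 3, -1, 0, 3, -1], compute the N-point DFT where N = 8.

X[k] = Σ(n=0 to 7) x[n] · ω_8^(nk)
where ω_8 = e^(-2πi/8)

Computing each X[k]:
X[0] = 5
X[1] = -0.5355+0.8787i
X[2] = -2+3i
X[3] = 6.5355-5.1213i
X[4] = 3
X[5] = 6.5355+5.1213i
X[6] = -2-3i
X[7] = -0.5355-0.8787i

X = [5, -0.5355+0.8787i, -2+3i, 6.5355-5.1213i, 3, 6.5355+5.1213i, -2-3i, -0.5355-0.8787i]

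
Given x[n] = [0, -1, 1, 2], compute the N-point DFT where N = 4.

X[k] = Σ(n=0 to 3) x[n] · ω_4^(nk)
where ω_4 = e^(-2πi/4)

Computing each X[k]:
X[0] = 2
X[1] = -1+3i
X[2] = 0
X[3] = -1-3i

X = [2, -1+3i, 0, -1-3i]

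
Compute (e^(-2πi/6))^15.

Since ω_6^6 = 1, powers reduce modulo 6.
15 mod 6 = 3
So ω_6^15 = ω_6^3 = e^(-2πi·3/6)

ω_6^15 = ω_6^3 = -1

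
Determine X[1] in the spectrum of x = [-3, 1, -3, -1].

X[1] = Σ(n=0 to 3) x[n] · ω_4^(1n) where ω_4 = e^(-2πi/4)
= (-3)·ω_4^0 + (1)·ω_4^1 + (-3)·ω_4^2 + (-1)·ω_4^3

X[1] = -2i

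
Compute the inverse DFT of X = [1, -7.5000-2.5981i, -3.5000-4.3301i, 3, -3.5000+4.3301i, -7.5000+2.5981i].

x[n] = (1/6) Σ(k=0 to 5) X[k] · e^(2πikn/6)

Computing each x[n]:
x[0] = -3
x[1] = 1
x[2] = 2
x[3] = 1
x[4] = 3
x[5] = -3

x = [-3, 1, 2, 1, 3, -3]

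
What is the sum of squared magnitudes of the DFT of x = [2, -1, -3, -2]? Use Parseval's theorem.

Parseval: Σ|x[n]|² = (1/N)Σ|X[k]|², so Σ|X[k]|² = N·Σ|x[n]|² = 4·18.0000

Σ|X[k]|² = N·Σ|x[n]|² = 4·18.0000 = 72.0000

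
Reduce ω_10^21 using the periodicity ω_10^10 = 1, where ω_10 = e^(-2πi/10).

Since ω_10^10 = 1, powers reduce modulo 10.
21 mod 10 = 1
So ω_10^21 = ω_10^1 = e^(-2πi·1/10)

ω_10^21 = ω_10^1 = 0.8090-0.5878i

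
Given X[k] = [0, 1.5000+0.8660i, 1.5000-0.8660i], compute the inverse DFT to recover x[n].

x[n] = (1/3) Σ(k=0 to 2) X[k] · e^(2πikn/3)

Computing each x[n]:
x[0] = 1
x[1] = -1
x[2] = 0

x = [1, -1, 0]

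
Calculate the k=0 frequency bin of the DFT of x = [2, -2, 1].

X[0] = Σ(n=0 to 2) x[n] · ω_3^0 = Σ x[n]
= (2) + (-2) + (1)

X[0] = 1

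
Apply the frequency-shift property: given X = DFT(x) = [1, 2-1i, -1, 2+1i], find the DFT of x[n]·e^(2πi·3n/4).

Modulation property: DFT(ω_4^(-3n)·x[n]) = X[(k-3) mod 4], so circularly shift X by 3 positions.

X[k-3] = [2-1i, -1, 2+1i, 1]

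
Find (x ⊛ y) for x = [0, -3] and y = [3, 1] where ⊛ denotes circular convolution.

(x ⊛ y)[n] = Σ(m=0 to 1) x[m] · y[(n-m) mod 2]

Computing each output sample:
(x ⊛ y)[0] = -3
(x ⊛ y)[1] = -9

x ⊛ y = [-3, -9]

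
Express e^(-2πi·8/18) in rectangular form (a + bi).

ω_18^8 = e^(-2πi·8/18)
= cos(-2π·8/18) + i·sin(-2π·8/18)
= cos(-16π/18) + i·sin(-16π/18)

ω_18^8 = cos(-16π/18) + i·sin(-16π/18) = -0.9397-0.3420i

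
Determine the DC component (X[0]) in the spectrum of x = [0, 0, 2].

X[0] = Σ(n=0 to 2) x[n] · ω_3^0 = Σ x[n]
= (0) + (0) + (2)

X[0] = 2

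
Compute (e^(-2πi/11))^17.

Since ω_11^11 = 1, powers reduce modulo 11.
17 mod 11 = 6
So ω_11^17 = ω_11^6 = e^(-2πi·6/11)

ω_11^17 = ω_11^6 = -0.9595+0.2817i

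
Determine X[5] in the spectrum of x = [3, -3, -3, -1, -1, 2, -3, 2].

X[5] = Σ(n=0 to 7) x[n] · ω_8^(5n) where ω_8 = e^(-2πi/8)
= (3)·ω_8^0 + (-3)·ω_8^5 + (-3)·ω_8^10 + (-1)·ω_8^15 + (-1)·ω_8^20 + (2)·ω_8^25 + (-3)·ω_8^30 + (2)·ω_8^35

X[5] = 5.4142-5.6569i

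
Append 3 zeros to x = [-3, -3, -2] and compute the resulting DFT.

Original 3-point DFT: [-8, -0.5000+0.8660i, -0.5000-0.8660i]
Zero-padded 6-point DFT provides frequency interpolation.

DFT_6([x, 0, ...]) = [-8, -3.5000+4.3301i, -0.5000+0.8660i, -2, -0.5000-0.8660i, -3.5000-4.3301i]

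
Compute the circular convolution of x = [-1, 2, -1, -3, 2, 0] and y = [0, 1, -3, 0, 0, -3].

(x ⊛ y)[n] = Σ(m=0 to 5) x[m] · y[(n-m) mod 6]

Computing each output sample:
(x ⊛ y)[0] = -12
(x ⊛ y)[1] = 2
(x ⊛ y)[2] = 14
(x ⊛ y)[3] = -13
(x ⊛ y)[4] = 0
(x ⊛ y)[5] = 14

x ⊛ y = [-12, 2, 14, -13, 0, 14]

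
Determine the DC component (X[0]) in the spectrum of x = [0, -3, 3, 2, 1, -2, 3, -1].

X[0] = Σ(n=0 to 7) x[n] · ω_8^0 = Σ x[n]
= (0) + (-3) + (3) + (2) + (1) + (-2) + (3) + (-1)

X[0] = 3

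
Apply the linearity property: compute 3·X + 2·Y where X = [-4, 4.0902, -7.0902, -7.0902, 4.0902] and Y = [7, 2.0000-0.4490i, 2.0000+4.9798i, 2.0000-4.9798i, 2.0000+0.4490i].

By linearity: DFT(3x + 2y) = 3·DFT(x) + 2·DFT(y)
= 3·[-4, 4.0902, -7.0902, -7.0902, 4.0902] + 2·[7, 2.0000-0.4490i, 2.0000+4.9798i, 2.0000-4.9798i, 2.0000+0.4490i]

Computing element-wise:
Z[0] = 3·(-4) + 2·(7) = 2
Z[1] = 3·(4.0902) + 2·(2.0000-0.4490i) = 16.2706-0.8980i
Z[2] = 3·(-7.0902) + 2·(2.0000+4.9798i) = -17.2706+9.9596i
Z[3] = 3·(-7.0902) + 2·(2.0000-4.9798i) = -17.2706-9.9596i
Z[4] = 3·(4.0902) + 2·(2.0000+0.4490i) = 16.2706+0.8980i

DFT(3x + 2y) = 3·X + 2·Y = [2, 16.2706-0.8980i, -17.2706+9.9596i, -17.2706-9.9596i, 16.2706+0.8980i]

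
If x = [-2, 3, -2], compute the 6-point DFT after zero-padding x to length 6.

Original 3-point DFT: [-1, -2.5000-4.3301i, -2.5000+4.3301i]
Zero-padded 6-point DFT provides frequency interpolation.

DFT_6([x, 0, ...]) = [-1, 0.5000-0.8660i, -2.5000-4.3301i, -7, -2.5000+4.3301i, 0.5000+0.8660i]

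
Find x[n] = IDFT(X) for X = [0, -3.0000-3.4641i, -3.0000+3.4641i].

x[n] = (1/3) Σ(k=0 to 2) X[k] · e^(2πikn/3)

Computing each x[n]:
x[0] = -2
x[1] = 3
x[2] = -1

x = [-2, 3, -1]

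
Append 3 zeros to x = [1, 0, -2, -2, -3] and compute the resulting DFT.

Original 5-point DFT: [-6, 3.3090-2.8532i, 2.1910-1.7634i, 2.1910+1.7634i, 3.3090+2.8532i]
Zero-padded 8-point DFT provides frequency interpolation.

DFT_8([x, 0, ...]) = [-6, 5.4142+3.4142i, -2i, 2.5858-0.5858i, -2, 2.5858+0.5858i, 2i, 5.4142-3.4142i]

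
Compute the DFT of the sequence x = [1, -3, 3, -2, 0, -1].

X[k] = Σ(n=0 to 5) x[n] · ω_6^(nk)
where ω_6 = e^(-2πi/6)

Computing each X[k]:
X[0] = -2
X[1] = -0.5000-0.8660i
X[2] = -0.5000+4.3301i
X[3] = 10
X[4] = -0.5000-4.3301i
X[5] = -0.5000+0.8660i

X = [-2, -0.5000-0.8660i, -0.5000+4.3301i, 10, -0.5000-4.3301i, -0.5000+0.8660i]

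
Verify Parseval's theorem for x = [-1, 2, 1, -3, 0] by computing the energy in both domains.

Time domain:
Σ|x[n]|² = |-1|² + |2|² + |1|² + |-3|² + |0|² = 15.0000

Frequency domain:
(1/5)Σ|X[k]|² = (1/5)(|-1|² + |1.2361-4.2533i|² + |-3.2361+2.6287i|² + |-3.2361-2.6287i|² + |1.2361+4.2533i|²) = (1/5)·75.0000 = 15.0000

Both sides agree, confirming Parseval's theorem.

Σ|x[n]|² = (1/N)Σ|X[k]|² = 15.0000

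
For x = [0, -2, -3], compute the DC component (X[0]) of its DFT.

X[0] = Σ(n=0 to 2) x[n] · ω_3^0 = Σ x[n]
= (0) + (-2) + (-3)

X[0] = -5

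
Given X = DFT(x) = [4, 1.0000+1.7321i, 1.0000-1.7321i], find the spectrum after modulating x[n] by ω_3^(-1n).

Modulation property: DFT(ω_3^(-1n)·x[n]) = X[(k-1) mod 3], so circularly shift X by 1 positions.

X[k-1] = [1.0000-1.7321i, 4, 1.0000+1.7321i]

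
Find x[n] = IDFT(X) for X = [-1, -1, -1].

x[n] = (1/3) Σ(k=0 to 2) X[k] · e^(2πikn/3)

Computing each x[n]:
x[0] = -1
x[1] = 0
x[2] = 0

x = [-1, 0, 0]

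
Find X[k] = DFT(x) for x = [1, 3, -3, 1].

X[k] = Σ(n=0 to 3) x[n] · ω_4^(nk)
where ω_4 = e^(-2πi/4)

Computing each X[k]:
X[0] = 2
X[1] = 4-2i
X[2] = -6
X[3] = 4+2i

X = [2, 4-2i, -6, 4+2i]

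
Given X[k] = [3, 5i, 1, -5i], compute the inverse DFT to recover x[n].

x[n] = (1/4) Σ(k=0 to 3) X[k] · e^(2πikn/4)

Computing each x[n]:
x[0] = 1
x[1] = -2
x[2] = 1
x[3] = 3

x = [1, -2, 1, 3]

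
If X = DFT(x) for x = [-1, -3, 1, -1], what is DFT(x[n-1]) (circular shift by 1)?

Time shift by 1: X_shifted[k] = ω_4^(1k) · X[k]
Shifted x = [-1, -1, -3, 1]

DFT(x[n-1]) = [-4, 2+2i, -4, 2-2i]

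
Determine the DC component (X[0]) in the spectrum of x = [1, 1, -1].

X[0] = Σ(n=0 to 2) x[n] · ω_3^0 = Σ x[n]
= (1) + (1) + (-1)

X[0] = 1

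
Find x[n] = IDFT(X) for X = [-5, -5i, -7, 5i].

x[n] = (1/4) Σ(k=0 to 3) X[k] · e^(2πikn/4)

Computing each x[n]:
x[0] = -3
x[1] = 3
x[2] = -3
x[3] = -2

x = [-3, 3, -3, -2]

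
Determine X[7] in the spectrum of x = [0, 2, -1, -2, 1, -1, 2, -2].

X[7] = Σ(n=0 to 7) x[n] · ω_8^(7n) where ω_8 = e^(-2πi/8)
= (0)·ω_8^0 + (2)·ω_8^7 + (-1)·ω_8^14 + (-2)·ω_8^21 + (1)·ω_8^28 + (-1)·ω_8^35 + (2)·ω_8^42 + (-2)·ω_8^49

X[7] = 1.1213-0.8787i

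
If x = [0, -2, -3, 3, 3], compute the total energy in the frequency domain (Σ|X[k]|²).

Parseval: Σ|x[n]|² = (1/N)Σ|X[k]|², so Σ|X[k]|² = N·Σ|x[n]|² = 5·31.0000

Σ|X[k]|² = N·Σ|x[n]|² = 5·31.0000 = 155.0000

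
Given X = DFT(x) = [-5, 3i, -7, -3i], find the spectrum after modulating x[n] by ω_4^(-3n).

Modulation property: DFT(ω_4^(-3n)·x[n]) = X[(k-3) mod 4], so circularly shift X by 3 positions.

X[k-3] = [3i, -7, -3i, -5]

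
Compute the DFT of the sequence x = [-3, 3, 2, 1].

X[k] = Σ(n=0 to 3) x[n] · ω_4^(nk)
where ω_4 = e^(-2πi/4)

Computing each X[k]:
X[0] = 3
X[1] = -5-2i
X[2] = -5
X[3] = -5+2i

X = [3, -5-2i, -5, -5+2i]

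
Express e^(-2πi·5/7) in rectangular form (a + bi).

ω_7^5 = e^(-2πi·5/7)
= cos(-2π·5/7) + i·sin(-2π·5/7)
= cos(-10π/7) + i·sin(-10π/7)

ω_7^5 = cos(-10π/7) + i·sin(-10π/7) = -0.2225+0.9749i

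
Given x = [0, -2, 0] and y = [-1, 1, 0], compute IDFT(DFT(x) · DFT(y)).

(x ⊛ y)[n] = Σ(m=0 to 2) x[m] · y[(n-m) mod 3]

Computing each output sample:
(x ⊛ y)[0] = 0
(x ⊛ y)[1] = 2
(x ⊛ y)[2] = -2

x ⊛ y = [0, 2, -2]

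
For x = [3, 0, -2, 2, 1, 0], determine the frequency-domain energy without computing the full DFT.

Parseval: Σ|x[n]|² = (1/N)Σ|X[k]|², so Σ|X[k]|² = N·Σ|x[n]|² = 6·18.0000

Σ|X[k]|² = N·Σ|x[n]|² = 6·18.0000 = 108.0000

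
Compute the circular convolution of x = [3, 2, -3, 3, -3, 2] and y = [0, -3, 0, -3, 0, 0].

(x ⊛ y)[n] = Σ(m=0 to 5) x[m] · y[(n-m) mod 6]

Computing each output sample:
(x ⊛ y)[0] = -15
(x ⊛ y)[1] = 0
(x ⊛ y)[2] = -12
(x ⊛ y)[3] = 0
(x ⊛ y)[4] = -15
(x ⊛ y)[5] = 18

x ⊛ y = [-15, 0, -12, 0, -15, 18]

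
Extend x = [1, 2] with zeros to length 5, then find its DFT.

Original 2-point DFT: [3, -1]
Zero-padded 5-point DFT provides frequency interpolation.

DFT_5([x, 0, ...]) = [3, 1.6180-1.9021i, -0.6180-1.1756i, -0.6180+1.1756i, 1.6180+1.9021i]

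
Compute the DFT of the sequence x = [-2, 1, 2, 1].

X[k] = Σ(n=0 to 3) x[n] · ω_4^(nk)
where ω_4 = e^(-2πi/4)

Computing each X[k]:
X[0] = 2
X[1] = -4
X[2] = -2
X[3] = -4

X = [2, -4, -2, -4]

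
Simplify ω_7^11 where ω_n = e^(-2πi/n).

Since ω_7^7 = 1, powers reduce modulo 7.
11 mod 7 = 4
So ω_7^11 = ω_7^4 = e^(-2πi·4/7)

ω_7^11 = ω_7^4 = -0.9010+0.4339i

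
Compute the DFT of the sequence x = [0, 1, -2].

X[k] = Σ(n=0 to 2) x[n] · ω_3^(nk)
where ω_3 = e^(-2πi/3)

Computing each X[k]:
X[0] = -1
X[1] = 0.5000-2.5981i
X[2] = 0.5000+2.5981i

X = [-1, 0.5000-2.5981i, 0.5000+2.5981i]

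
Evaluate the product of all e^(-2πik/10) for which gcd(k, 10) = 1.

The primitive 10th roots of unity are ω_10^k for k coprime to 10: k ∈ {1, 3, 7, 9}
Their product equals the constant term of the cyclotomic polynomial Φ_10(x) up to sign.
For n ≥ 3, the product of all primitive nth roots of unity is 1. (For n=1 it is 1; for n=2 it is -1.)

1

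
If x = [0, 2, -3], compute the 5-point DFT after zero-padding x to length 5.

Original 3-point DFT: [-1, 0.5000-4.3301i, 0.5000+4.3301i]
Zero-padded 5-point DFT provides frequency interpolation.

DFT_5([x, 0, ...]) = [-1, 3.0451-0.1388i, -2.5451-4.0287i, -2.5451+4.0287i, 3.0451+0.1388i]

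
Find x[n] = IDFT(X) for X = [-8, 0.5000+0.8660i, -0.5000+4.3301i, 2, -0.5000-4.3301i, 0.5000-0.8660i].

x[n] = (1/6) Σ(k=0 to 5) X[k] · e^(2πikn/6)

Computing each x[n]:
x[0] = -1
x[1] = -3
x[2] = 0
x[3] = -2
x[4] = -2
x[5] = 0

x = [-1, -3, 0, -2, -2, 0]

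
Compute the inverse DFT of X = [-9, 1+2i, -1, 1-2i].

x[n] = (1/4) Σ(k=0 to 3) X[k] · e^(2πikn/4)

Computing each x[n]:
x[0] = -2
x[1] = -3
x[2] = -3
x[3] = -1

x = [-2, -3, -3, -1]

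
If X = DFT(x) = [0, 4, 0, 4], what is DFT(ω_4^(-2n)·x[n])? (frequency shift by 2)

Modulation property: DFT(ω_4^(-2n)·x[n]) = X[(k-2) mod 4], so circularly shift X by 2 positions.

X[k-2] = [0, 4, 0, 4]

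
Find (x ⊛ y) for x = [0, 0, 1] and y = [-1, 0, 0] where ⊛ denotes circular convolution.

(x ⊛ y)[n] = Σ(m=0 to 2) x[m] · y[(n-m) mod 3]

Computing each output sample:
(x ⊛ y)[0] = 0
(x ⊛ y)[1] = 0
(x ⊛ y)[2] = -1

x ⊛ y = [0, 0, -1]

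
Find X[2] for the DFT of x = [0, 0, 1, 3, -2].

X[2] = Σ(n=0 to 4) x[n] · ω_5^(2n) where ω_5 = e^(-2πi/5)
= (0)·ω_5^0 + (0)·ω_5^2 + (1)·ω_5^4 + (3)·ω_5^6 + (-2)·ω_5^8

X[2] = 2.8541-3.0777i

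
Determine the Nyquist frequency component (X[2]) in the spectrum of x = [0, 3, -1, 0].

X[2] = Σ(n=0 to 3) x[n] · ω_4^(2n) where ω_4 = e^(-2πi/4)
= (0)·ω_4^0 + (3)·ω_4^2 + (-1)·ω_4^4 + (0)·ω_4^6

X[2] = -4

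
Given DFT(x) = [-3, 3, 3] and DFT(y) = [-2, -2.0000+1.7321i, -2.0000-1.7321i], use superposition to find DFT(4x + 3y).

By linearity: DFT(4x + 3y) = 4·DFT(x) + 3·DFT(y)
= 4·[-3, 3, 3] + 3·[-2, -2.0000+1.7321i, -2.0000-1.7321i]

Computing element-wise:
Z[0] = 4·(-3) + 3·(-2) = -18
Z[1] = 4·(3) + 3·(-2.0000+1.7321i) = 6.0000+5.1963i
Z[2] = 4·(3) + 3·(-2.0000-1.7321i) = 6.0000-5.1963i

DFT(4x + 3y) = 4·X + 3·Y = [-18, 6.0000+5.1963i, 6.0000-5.1963i]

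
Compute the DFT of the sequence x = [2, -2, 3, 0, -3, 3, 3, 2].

X[k] = Σ(n=0 to 7) x[n] · ω_8^(nk)
where ω_8 = e^(-2πi/8)

Computing each X[k]:
X[0] = 8
X[1] = 2.8787+4.9497i
X[2] = -7+1i
X[3] = 7.1213+4.9497i
X[4] = 2
X[5] = 7.1213-4.9497i
X[6] = -7-1i
X[7] = 2.8787-4.9497i

X = [8, 2.8787+4.9497i, -7+1i, 7.1213+4.9497i, 2, 7.1213-4.9497i, -7-1i, 2.8787-4.9497i]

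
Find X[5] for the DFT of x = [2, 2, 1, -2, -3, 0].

X[5] = Σ(n=0 to 5) x[n] · ω_6^(5n) where ω_6 = e^(-2πi/6)
= (2)·ω_6^0 + (2)·ω_6^5 + (1)·ω_6^10 + (-2)·ω_6^15 + (-3)·ω_6^20 + (0)·ω_6^25

X[5] = 6.0000+5.1962i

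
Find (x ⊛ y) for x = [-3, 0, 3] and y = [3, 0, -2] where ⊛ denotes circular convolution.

(x ⊛ y)[n] = Σ(m=0 to 2) x[m] · y[(n-m) mod 3]

Computing each output sample:
(x ⊛ y)[0] = -9
(x ⊛ y)[1] = -6
(x ⊛ y)[2] = 15

x ⊛ y = [-9, -6, 15]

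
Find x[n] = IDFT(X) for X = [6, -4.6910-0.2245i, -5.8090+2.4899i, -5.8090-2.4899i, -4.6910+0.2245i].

x[n] = (1/5) Σ(k=0 to 4) X[k] · e^(2πikn/5)

Computing each x[n]:
x[0] = -3
x[1] = 2
x[2] = 3
x[3] = 1
x[4] = 3

x = [-3, 2, 3, 1, 3]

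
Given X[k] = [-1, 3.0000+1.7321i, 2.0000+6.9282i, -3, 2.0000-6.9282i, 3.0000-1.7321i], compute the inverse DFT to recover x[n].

x[n] = (1/6) Σ(k=0 to 5) X[k] · e^(2πikn/6)

Computing each x[n]:
x[0] = 1
x[1] = -2
x[2] = 0
x[3] = 0
x[4] = -3
x[5] = 3

x = [1, -2, 0, 0, -3, 3]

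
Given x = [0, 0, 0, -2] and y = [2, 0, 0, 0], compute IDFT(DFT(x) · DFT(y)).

(x ⊛ y)[n] = Σ(m=0 to 3) x[m] · y[(n-m) mod 4]

Computing each output sample:
(x ⊛ y)[0] = 0
(x ⊛ y)[1] = 0
(x ⊛ y)[2] = 0
(x ⊛ y)[3] = -4

x ⊛ y = [0, 0, 0, -4]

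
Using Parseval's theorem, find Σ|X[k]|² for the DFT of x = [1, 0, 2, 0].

Parseval: Σ|x[n]|² = (1/N)Σ|X[k]|², so Σ|X[k]|² = N·Σ|x[n]|² = 4·5.0000

Σ|X[k]|² = N·Σ|x[n]|² = 4·5.0000 = 20.0000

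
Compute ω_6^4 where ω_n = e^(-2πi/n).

ω_6^4 = e^(-2πi·4/6)
= cos(-2π·4/6) + i·sin(-2π·4/6)
= cos(-8π/6) + i·sin(-8π/6)

ω_6^4 = cos(-8π/6) + i·sin(-8π/6) = -0.5000+0.8660i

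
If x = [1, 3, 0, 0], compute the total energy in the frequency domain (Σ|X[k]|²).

Parseval: Σ|x[n]|² = (1/N)Σ|X[k]|², so Σ|X[k]|² = N·Σ|x[n]|² = 4·10.0000

Σ|X[k]|² = N·Σ|x[n]|² = 4·10.0000 = 40.0000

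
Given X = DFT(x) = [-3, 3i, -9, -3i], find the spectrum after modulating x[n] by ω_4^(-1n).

Modulation property: DFT(ω_4^(-1n)·x[n]) = X[(k-1) mod 4], so circularly shift X by 1 positions.

X[k-1] = [-3i, -3, 3i, -9]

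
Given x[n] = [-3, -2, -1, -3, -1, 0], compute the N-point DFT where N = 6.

X[k] = Σ(n=0 to 5) x[n] · ω_6^(nk)
where ω_6 = e^(-2πi/6)

Computing each X[k]:
X[0] = -10
X[1] = 1.7321i
X[2] = -4.0000+1.7321i
X[3] = 0
X[4] = -4.0000-1.7321i
X[5] = -1.7321i

X = [-10, 1.7321i, -4.0000+1.7321i, 0, -4.0000-1.7321i, -1.7321i]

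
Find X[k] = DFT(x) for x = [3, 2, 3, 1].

X[k] = Σ(n=0 to 3) x[n] · ω_4^(nk)
where ω_4 = e^(-2πi/4)

Computing each X[k]:
X[0] = 9
X[1] = -1i
X[2] = 3
X[3] = 1i

X = [9, -1i, 3, 1i]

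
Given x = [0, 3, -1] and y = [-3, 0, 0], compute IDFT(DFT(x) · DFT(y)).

(x ⊛ y)[n] = Σ(m=0 to 2) x[m] · y[(n-m) mod 3]

Computing each output sample:
(x ⊛ y)[0] = 0
(x ⊛ y)[1] = -9
(x ⊛ y)[2] = 3

x ⊛ y = [0, -9, 3]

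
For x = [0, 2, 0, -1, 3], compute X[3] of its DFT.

X[3] = Σ(n=0 to 4) x[n] · ω_5^(3n) where ω_5 = e^(-2πi/5)
= (0)·ω_5^0 + (2)·ω_5^3 + (0)·ω_5^6 + (-1)·ω_5^9 + (3)·ω_5^12

X[3] = -4.3541-1.5388i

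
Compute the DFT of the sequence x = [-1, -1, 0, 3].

X[k] = Σ(n=0 to 3) x[n] · ω_4^(nk)
where ω_4 = e^(-2πi/4)

Computing each X[k]:
X[0] = 1
X[1] = -1+4i
X[2] = -3
X[3] = -1-4i

X = [1, -1+4i, -3, -1-4i]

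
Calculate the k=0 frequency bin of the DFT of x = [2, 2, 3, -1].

X[0] = Σ(n=0 to 3) x[n] · ω_4^0 = Σ x[n]
= (2) + (2) + (3) + (-1)

X[0] = 6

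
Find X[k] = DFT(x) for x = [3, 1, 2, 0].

X[k] = Σ(n=0 to 3) x[n] · ω_4^(nk)
where ω_4 = e^(-2πi/4)

Computing each X[k]:
X[0] = 6
X[1] = 1-1i
X[2] = 4
X[3] = 1+1i

X = [6, 1-1i, 4, 1+1i]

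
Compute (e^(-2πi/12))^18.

Since ω_12^12 = 1, powers reduce modulo 12.
18 mod 12 = 6
So ω_12^18 = ω_12^6 = e^(-2πi·6/12)

ω_12^18 = ω_12^6 = -1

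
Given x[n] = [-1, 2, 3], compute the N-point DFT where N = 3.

X[k] = Σ(n=0 to 2) x[n] · ω_3^(nk)
where ω_3 = e^(-2πi/3)

Computing each X[k]:
X[0] = 4
X[1] = -3.5000+0.8660i
X[2] = -3.5000-0.8660i

X = [4, -3.5000+0.8660i, -3.5000-0.8660i]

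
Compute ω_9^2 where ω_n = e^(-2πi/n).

ω_9^2 = e^(-2πi·2/9)
= cos(-2π·2/9) + i·sin(-2π·2/9)
= cos(-4π/9) + i·sin(-4π/9)

ω_9^2 = cos(-4π/9) + i·sin(-4π/9) = 0.1736-0.9848i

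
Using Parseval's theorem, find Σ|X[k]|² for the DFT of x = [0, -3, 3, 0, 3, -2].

Parseval: Σ|x[n]|² = (1/N)Σ|X[k]|², so Σ|X[k]|² = N·Σ|x[n]|² = 6·31.0000

Σ|X[k]|² = N·Σ|x[n]|² = 6·31.0000 = 186.0000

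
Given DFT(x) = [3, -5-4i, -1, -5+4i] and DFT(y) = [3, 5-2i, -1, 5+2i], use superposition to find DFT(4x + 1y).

By linearity: DFT(4x + 1y) = 4·DFT(x) + 1·DFT(y)
= 4·[3, -5-4i, -1, -5+4i] + 1·[3, 5-2i, -1, 5+2i]

Computing element-wise:
Z[0] = 4·(3) + 1·(3) = 15
Z[1] = 4·(-5-4i) + 1·(5-2i) = -15-18i
Z[2] = 4·(-1) + 1·(-1) = -5
Z[3] = 4·(-5+4i) + 1·(5+2i) = -15+18i

DFT(4x + 1y) = 4·X + 1·Y = [15, -15-18i, -5, -15+18i]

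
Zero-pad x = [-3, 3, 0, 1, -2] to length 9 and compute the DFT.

Original 5-point DFT: [-1, -3.5000-4.1675i, -3.5000-3.8900i, -3.5000+3.8900i, -3.5000+4.1675i]
Zero-padded 9-point DFT provides frequency interpolation.

DFT_9([x, 0, ...]) = [-1, 0.6775-2.1103i, -4.5111-3.3740i, -2.5000-0.8660i, -6.6664-3.8617i, -6.6664+3.8617i, -2.5000+0.8660i, -4.5111+3.3740i, 0.6775+2.1103i]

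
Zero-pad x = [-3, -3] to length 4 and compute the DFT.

Original 2-point DFT: [-6, 0]
Zero-padded 4-point DFT provides frequency interpolation.

DFT_4([x, 0, ...]) = [-6, -3+3i, 0, -3-3i]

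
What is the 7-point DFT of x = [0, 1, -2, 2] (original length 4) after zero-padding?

Original 4-point DFT: [1, 2+1i, -5, 2-1i]
Zero-padded 7-point DFT provides frequency interpolation.

DFT_7([x, 0, ...]) = [1, -0.7334+0.3003i, 2.8264-0.2790i, -2.5930-3.9474i, -2.5930+3.9474i, 2.8264+0.2790i, -0.7334-0.3003i]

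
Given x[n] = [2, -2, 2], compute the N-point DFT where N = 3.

X[k] = Σ(n=0 to 2) x[n] · ω_3^(nk)
where ω_3 = e^(-2πi/3)

Computing each X[k]:
X[0] = 2
X[1] = 2.0000+3.4641i
X[2] = 2.0000-3.4641i

X = [2, 2.0000+3.4641i, 2.0000-3.4641i]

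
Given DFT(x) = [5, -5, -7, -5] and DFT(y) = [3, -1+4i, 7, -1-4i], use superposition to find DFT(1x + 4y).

By linearity: DFT(1x + 4y) = 1·DFT(x) + 4·DFT(y)
= 1·[5, -5, -7, -5] + 4·[3, -1+4i, 7, -1-4i]

Computing element-wise:
Z[0] = 1·(5) + 4·(3) = 17
Z[1] = 1·(-5) + 4·(-1+4i) = -9+16i
Z[2] = 1·(-7) + 4·(7) = 21
Z[3] = 1·(-5) + 4·(-1-4i) = -9-16i

DFT(1x + 4y) = 1·X + 4·Y = [17, -9+16i, 21, -9-16i]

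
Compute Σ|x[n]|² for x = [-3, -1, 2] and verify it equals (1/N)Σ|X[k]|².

Time domain:
Σ|x[n]|² = |-3|² + |-1|² + |2|² = 14.0000

Frequency domain:
(1/3)Σ|X[k]|² = (1/3)(|-2|² + |-3.5000+2.5981i|² + |-3.5000-2.5981i|²) = (1/3)·42.0000 = 14.0000

Both sides agree, confirming Parseval's theorem.

Σ|x[n]|² = (1/N)Σ|X[k]|² = 14.0000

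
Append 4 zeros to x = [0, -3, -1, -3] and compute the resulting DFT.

Original 4-point DFT: [-7, 1, 5, 1]
Zero-padded 8-point DFT provides frequency interpolation.

DFT_8([x, 0, ...]) = [-7, 5.2426i, 1, 3.2426i, 5, -3.2426i, 1, -5.2426i]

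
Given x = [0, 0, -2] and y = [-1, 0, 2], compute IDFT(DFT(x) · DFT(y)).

(x ⊛ y)[n] = Σ(m=0 to 2) x[m] · y[(n-m) mod 3]

Computing each output sample:
(x ⊛ y)[0] = 0
(x ⊛ y)[1] = -4
(x ⊛ y)[2] = 2

x ⊛ y = [0, -4, 2]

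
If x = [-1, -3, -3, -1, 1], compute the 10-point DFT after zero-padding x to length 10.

Original 5-point DFT: [-7, 1.6180+4.9798i, -0.6180+0.4490i, -0.6180-0.4490i, 1.6180-4.9798i]
Zero-padded 10-point DFT provides frequency interpolation.

DFT_10([x, 0, ...]) = [-7, -4.8541+4.9798i, 1.6180+4.9798i, 1.8541-0.4490i, -0.6180+0.4490i, 1, -0.6180-0.4490i, 1.8541+0.4490i, 1.6180-4.9798i, -4.8541-4.9798i]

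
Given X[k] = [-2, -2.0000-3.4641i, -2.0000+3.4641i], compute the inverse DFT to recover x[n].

x[n] = (1/3) Σ(k=0 to 2) X[k] · e^(2πikn/3)

Computing each x[n]:
x[0] = -2
x[1] = 2
x[2] = -2

x = [-2, 2, -2]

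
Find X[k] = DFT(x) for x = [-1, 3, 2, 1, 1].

X[k] = Σ(n=0 to 4) x[n] · ω_5^(nk)
where ω_5 = e^(-2πi/5)

Computing each X[k]:
X[0] = 6
X[1] = -2.1910-2.4899i
X[2] = -3.3090-0.2245i
X[3] = -3.3090+0.2245i
X[4] = -2.1910+2.4899i

X = [6, -2.1910-2.4899i, -3.3090-0.2245i, -3.3090+0.2245i, -2.1910+2.4899i]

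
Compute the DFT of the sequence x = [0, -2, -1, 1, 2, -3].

X[k] = Σ(n=0 to 5) x[n] · ω_6^(nk)
where ω_6 = e^(-2πi/6)

Computing each X[k]:
X[0] = -3
X[1] = -4.0000+1.7321i
X[2] = 3.0000-3.4641i
X[3] = 5
X[4] = 3.0000+3.4641i
X[5] = -4.0000-1.7321i

X = [-3, -4.0000+1.7321i, 3.0000-3.4641i, 5, 3.0000+3.4641i, -4.0000-1.7321i]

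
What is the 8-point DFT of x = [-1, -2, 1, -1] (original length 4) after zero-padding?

Original 4-point DFT: [-3, -2+1i, 3, -2-1i]
Zero-padded 8-point DFT provides frequency interpolation.

DFT_8([x, 0, ...]) = [-3, -1.7071+1.1213i, -2+1i, -0.2929+3.1213i, 3, -0.2929-3.1213i, -2-1i, -1.7071-1.1213i]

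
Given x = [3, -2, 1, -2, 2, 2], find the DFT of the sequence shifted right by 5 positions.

Time shift by 5: X_shifted[k] = ω_6^(5k) · X[k]
Shifted x = [-2, 1, -2, 2, 2, 3]

DFT(x[n-5]) = [4, -2.0000+5.1962i, -2.0000-1.7321i, -8, -2.0000+1.7321i, -2.0000-5.1962i]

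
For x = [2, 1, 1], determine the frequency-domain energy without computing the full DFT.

Parseval: Σ|x[n]|² = (1/N)Σ|X[k]|², so Σ|X[k]|² = N·Σ|x[n]|² = 3·6.0000

Σ|X[k]|² = N·Σ|x[n]|² = 3·6.0000 = 18.0000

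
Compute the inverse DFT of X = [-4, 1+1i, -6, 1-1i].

x[n] = (1/4) Σ(k=0 to 3) X[k] · e^(2πikn/4)

Computing each x[n]:
x[0] = -2
x[1] = 0
x[2] = -3
x[3] = 1

x = [-2, 0, -3, 1]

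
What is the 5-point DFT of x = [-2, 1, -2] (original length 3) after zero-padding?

Original 3-point DFT: [-3, -1.5000-2.5981i, -1.5000+2.5981i]
Zero-padded 5-point DFT provides frequency interpolation.

DFT_5([x, 0, ...]) = [-3, -0.0729+0.2245i, -3.4271-2.4899i, -3.4271+2.4899i, -0.0729-0.2245i]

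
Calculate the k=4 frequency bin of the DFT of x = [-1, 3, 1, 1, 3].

X[4] = Σ(n=0 to 4) x[n] · ω_5^(4n) where ω_5 = e^(-2πi/5)
= (-1)·ω_5^0 + (3)·ω_5^4 + (1)·ω_5^8 + (1)·ω_5^12 + (3)·ω_5^16

X[4] = -0.7639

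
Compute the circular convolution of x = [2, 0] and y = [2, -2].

(x ⊛ y)[n] = Σ(m=0 to 1) x[m] · y[(n-m) mod 2]

Computing each output sample:
(x ⊛ y)[0] = 4
(x ⊛ y)[1] = -4

x ⊛ y = [4, -4]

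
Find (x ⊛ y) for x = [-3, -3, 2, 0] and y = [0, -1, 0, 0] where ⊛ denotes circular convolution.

(x ⊛ y)[n] = Σ(m=0 to 3) x[m] · y[(n-m) mod 4]

Computing each output sample:
(x ⊛ y)[0] = 0
(x ⊛ y)[1] = 3
(x ⊛ y)[2] = 3
(x ⊛ y)[3] = -2

x ⊛ y = [0, 3, 3, -2]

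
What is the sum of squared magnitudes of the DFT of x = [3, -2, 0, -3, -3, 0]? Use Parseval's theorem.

Parseval: Σ|x[n]|² = (1/N)Σ|X[k]|², so Σ|X[k]|² = N·Σ|x[n]|² = 6·31.0000

Σ|X[k]|² = N·Σ|x[n]|² = 6·31.0000 = 186.0000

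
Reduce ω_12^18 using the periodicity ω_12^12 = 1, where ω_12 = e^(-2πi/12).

Since ω_12^12 = 1, powers reduce modulo 12.
18 mod 12 = 6
So ω_12^18 = ω_12^6 = e^(-2πi·6/12)

ω_12^18 = ω_12^6 = -1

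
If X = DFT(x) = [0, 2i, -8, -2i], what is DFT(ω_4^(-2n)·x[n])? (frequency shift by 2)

Modulation property: DFT(ω_4^(-2n)·x[n]) = X[(k-2) mod 4], so circularly shift X by 2 positions.

X[k-2] = [-8, -2i, 0, 2i]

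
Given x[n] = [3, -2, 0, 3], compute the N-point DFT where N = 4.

X[k] = Σ(n=0 to 3) x[n] · ω_4^(nk)
where ω_4 = e^(-2πi/4)

Computing each X[k]:
X[0] = 4
X[1] = 3+5i
X[2] = 2
X[3] = 3-5i

X = [4, 3+5i, 2, 3-5i]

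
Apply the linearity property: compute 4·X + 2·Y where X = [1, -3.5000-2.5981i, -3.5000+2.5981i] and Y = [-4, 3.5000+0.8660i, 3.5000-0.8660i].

By linearity: DFT(4x + 2y) = 4·DFT(x) + 2·DFT(y)
= 4·[1, -3.5000-2.5981i, -3.5000+2.5981i] + 2·[-4, 3.5000+0.8660i, 3.5000-0.8660i]

Computing element-wise:
Z[0] = 4·(1) + 2·(-4) = -4
Z[1] = 4·(-3.5000-2.5981i) + 2·(3.5000+0.8660i) = -7.0000-8.6604i
Z[2] = 4·(-3.5000+2.5981i) + 2·(3.5000-0.8660i) = -7.0000+8.6604i

DFT(4x + 2y) = 4·X + 2·Y = [-4, -7.0000-8.6604i, -7.0000+8.6604i]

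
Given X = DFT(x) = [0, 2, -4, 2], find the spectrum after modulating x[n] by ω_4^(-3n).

Modulation property: DFT(ω_4^(-3n)·x[n]) = X[(k-3) mod 4], so circularly shift X by 3 positions.

X[k-3] = [2, -4, 2, 0]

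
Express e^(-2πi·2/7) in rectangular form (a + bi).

ω_7^2 = e^(-2πi·2/7)
= cos(-2π·2/7) + i·sin(-2π·2/7)
= cos(-4π/7) + i·sin(-4π/7)

ω_7^2 = cos(-4π/7) + i·sin(-4π/7) = -0.2225-0.9749i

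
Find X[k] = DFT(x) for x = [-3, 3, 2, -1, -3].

X[k] = Σ(n=0 to 4) x[n] · ω_5^(nk)
where ω_5 = e^(-2πi/5)

Computing each X[k]:
X[0] = -2
X[1] = -3.8090-7.4697i
X[2] = -2.6910-0.6735i
X[3] = -2.6910+0.6735i
X[4] = -3.8090+7.4697i

X = [-2, -3.8090-7.4697i, -2.6910-0.6735i, -2.6910+0.6735i, -3.8090+7.4697i]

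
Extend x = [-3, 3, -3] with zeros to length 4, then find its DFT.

Original 3-point DFT: [-3, -3.0000-5.1962i, -3.0000+5.1962i]
Zero-padded 4-point DFT provides frequency interpolation.

DFT_4([x, 0, ...]) = [-3, -3i, -9, 3i]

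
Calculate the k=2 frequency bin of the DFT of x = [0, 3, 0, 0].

X[2] = Σ(n=0 to 3) x[n] · ω_4^(2n) where ω_4 = e^(-2πi/4)
= (0)·ω_4^0 + (3)·ω_4^2 + (0)·ω_4^4 + (0)·ω_4^6

X[2] = -3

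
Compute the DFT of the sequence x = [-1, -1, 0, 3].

X[k] = Σ(n=0 to 3) x[n] · ω_4^(nk)
where ω_4 = e^(-2πi/4)

Computing each X[k]:
X[0] = 1
X[1] = -1+4i
X[2] = -3
X[3] = -1-4i

X = [1, -1+4i, -3, -1-4i]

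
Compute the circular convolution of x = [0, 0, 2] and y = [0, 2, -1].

(x ⊛ y)[n] = Σ(m=0 to 2) x[m] · y[(n-m) mod 3]

Computing each output sample:
(x ⊛ y)[0] = 4
(x ⊛ y)[1] = -2
(x ⊛ y)[2] = 0

x ⊛ y = [4, -2, 0]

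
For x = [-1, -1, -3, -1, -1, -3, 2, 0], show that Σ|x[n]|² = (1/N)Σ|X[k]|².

Time domain:
Σ|x[n]|² = |-1|² + |-1|² + |-3|² + |-1|² + |-1|² + |-3|² + |2|² + |0|² = 26.0000

Frequency domain:
(1/8)Σ|X[k]|² = (1/8)(|-8|² + |2.1213+4.2929i|² + |-1+3i|² + |-2.1213-5.7071i|² + |2|² + |-2.1213+5.7071i|² + |-1-3i|² + |2.1213-4.2929i|²) = (1/8)·208.0000 = 26.0000

Both sides agree, confirming Parseval's theorem.

Σ|x[n]|² = (1/N)Σ|X[k]|² = 26.0000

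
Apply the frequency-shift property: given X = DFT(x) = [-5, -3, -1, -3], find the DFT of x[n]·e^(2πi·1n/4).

Modulation property: DFT(ω_4^(-1n)·x[n]) = X[(k-1) mod 4], so circularly shift X by 1 positions.

X[k-1] = [-3, -5, -3, -1]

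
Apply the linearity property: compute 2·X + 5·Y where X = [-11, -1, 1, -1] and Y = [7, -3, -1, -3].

By linearity: DFT(2x + 5y) = 2·DFT(x) + 5·DFT(y)
= 2·[-11, -1, 1, -1] + 5·[7, -3, -1, -3]

Computing element-wise:
Z[0] = 2·(-11) + 5·(7) = 13
Z[1] = 2·(-1) + 5·(-3) = -17
Z[2] = 2·(1) + 5·(-1) = -3
Z[3] = 2·(-1) + 5·(-3) = -17

DFT(2x + 5y) = 2·X + 5·Y = [13, -17, -3, -17]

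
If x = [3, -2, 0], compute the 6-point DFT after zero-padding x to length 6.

Original 3-point DFT: [1, 4.0000+1.7321i, 4.0000-1.7321i]
Zero-padded 6-point DFT provides frequency interpolation.

DFT_6([x, 0, ...]) = [1, 2.0000+1.7321i, 4.0000+1.7321i, 5, 4.0000-1.7321i, 2.0000-1.7321i]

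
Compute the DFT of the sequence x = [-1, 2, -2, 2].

X[k] = Σ(n=0 to 3) x[n] · ω_4^(nk)
where ω_4 = e^(-2πi/4)

Computing each X[k]:
X[0] = 1
X[1] = 1
X[2] = -7
X[3] = 1

X = [1, 1, -7, 1]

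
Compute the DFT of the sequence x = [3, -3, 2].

X[k] = Σ(n=0 to 2) x[n] · ω_3^(nk)
where ω_3 = e^(-2πi/3)

Computing each X[k]:
X[0] = 2
X[1] = 3.5000+4.3301i
X[2] = 3.5000-4.3301i

X = [2, 3.5000+4.3301i, 3.5000-4.3301i]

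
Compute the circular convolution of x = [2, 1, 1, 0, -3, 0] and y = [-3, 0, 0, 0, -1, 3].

(x ⊛ y)[n] = Σ(m=0 to 5) x[m] · y[(n-m) mod 6]

Computing each output sample:
(x ⊛ y)[0] = -4
(x ⊛ y)[1] = 0
(x ⊛ y)[2] = 0
(x ⊛ y)[3] = -9
(x ⊛ y)[4] = 7
(x ⊛ y)[5] = 5

x ⊛ y = [-4, 0, 0, -9, 7, 5]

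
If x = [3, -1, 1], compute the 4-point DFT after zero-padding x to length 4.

Original 3-point DFT: [3, 3.0000+1.7321i, 3.0000-1.7321i]
Zero-padded 4-point DFT provides frequency interpolation.

DFT_4([x, 0, ...]) = [3, 2+1i, 5, 2-1i]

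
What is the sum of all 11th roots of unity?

Sum of all nth roots of unity equals 0 for n > 1 (geometric series with r ≠ 1).

0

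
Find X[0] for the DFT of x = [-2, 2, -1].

X[0] = Σ(n=0 to 2) x[n] · ω_3^0 = Σ x[n]
= (-2) + (2) + (-1)

X[0] = -1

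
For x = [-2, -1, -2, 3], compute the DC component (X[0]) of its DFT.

X[0] = Σ(n=0 to 3) x[n] · ω_4^0 = Σ x[n]
= (-2) + (-1) + (-2) + (3)

X[0] = -2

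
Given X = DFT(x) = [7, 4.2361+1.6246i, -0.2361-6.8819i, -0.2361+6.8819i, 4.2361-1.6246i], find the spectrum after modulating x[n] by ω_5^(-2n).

Modulation property: DFT(ω_5^(-2n)·x[n]) = X[(k-2) mod 5], so circularly shift X by 2 positions.

X[k-2] = [-0.2361+6.8819i, 4.2361-1.6246i, 7, 4.2361+1.6246i, -0.2361-6.8819i]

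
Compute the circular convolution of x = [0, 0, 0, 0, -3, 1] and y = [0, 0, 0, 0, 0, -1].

(x ⊛ y)[n] = Σ(m=0 to 5) x[m] · y[(n-m) mod 6]

Computing each output sample:
(x ⊛ y)[0] = 0
(x ⊛ y)[1] = 0
(x ⊛ y)[2] = 0
(x ⊛ y)[3] = 3
(x ⊛ y)[4] = -1
(x ⊛ y)[5] = 0

x ⊛ y = [0, 0, 0, 3, -1, 0]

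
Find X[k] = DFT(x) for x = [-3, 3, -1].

X[k] = Σ(n=0 to 2) x[n] · ω_3^(nk)
where ω_3 = e^(-2πi/3)

Computing each X[k]:
X[0] = -1
X[1] = -4.0000-3.4641i
X[2] = -4.0000+3.4641i

X = [-1, -4.0000-3.4641i, -4.0000+3.4641i]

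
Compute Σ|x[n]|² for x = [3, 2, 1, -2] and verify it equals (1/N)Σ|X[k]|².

Time domain:
Σ|x[n]|² = |3|² + |2|² + |1|² + |-2|² = 18.0000

Frequency domain:
(1/4)Σ|X[k]|² = (1/4)(|4|² + |2-4i|² + |4|² + |2+4i|²) = (1/4)·72.0000 = 18.0000

Both sides agree, confirming Parseval's theorem.

Σ|x[n]|² = (1/N)Σ|X[k]|² = 18.0000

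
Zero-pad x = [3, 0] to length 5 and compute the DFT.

Original 2-point DFT: [3, 3]
Zero-padded 5-point DFT provides frequency interpolation.

DFT_5([x, 0, ...]) = [3, 3, 3, 3, 3]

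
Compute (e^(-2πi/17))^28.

Since ω_17^17 = 1, powers reduce modulo 17.
28 mod 17 = 11
So ω_17^28 = ω_17^11 = e^(-2πi·11/17)

ω_17^28 = ω_17^11 = -0.6026+0.7980i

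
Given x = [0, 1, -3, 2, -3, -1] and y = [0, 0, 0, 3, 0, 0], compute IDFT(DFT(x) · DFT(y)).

(x ⊛ y)[n] = Σ(m=0 to 5) x[m] · y[(n-m) mod 6]

Computing each output sample:
(x ⊛ y)[0] = 6
(x ⊛ y)[1] = -9
(x ⊛ y)[2] = -3
(x ⊛ y)[3] = 0
(x ⊛ y)[4] = 3
(x ⊛ y)[5] = -9

x ⊛ y = [6, -9, -3, 0, 3, -9]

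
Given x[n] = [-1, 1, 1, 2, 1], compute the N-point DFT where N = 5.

X[k] = Σ(n=0 to 4) x[n] · ω_5^(nk)
where ω_5 = e^(-2πi/5)

Computing each X[k]:
X[0] = 4
X[1] = -2.8090+0.5878i
X[2] = -1.6910-0.9511i
X[3] = -1.6910+0.9511i
X[4] = -2.8090-0.5878i

X = [4, -2.8090+0.5878i, -1.6910-0.9511i, -1.6910+0.9511i, -2.8090-0.5878i]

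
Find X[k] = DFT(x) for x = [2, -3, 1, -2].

X[k] = Σ(n=0 to 3) x[n] · ω_4^(nk)
where ω_4 = e^(-2πi/4)

Computing each X[k]:
X[0] = -2
X[1] = 1+1i
X[2] = 8
X[3] = 1-1i

X = [-2, 1+1i, 8, 1-1i]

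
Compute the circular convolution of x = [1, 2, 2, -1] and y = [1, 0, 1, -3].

(x ⊛ y)[n] = Σ(m=0 to 3) x[m] · y[(n-m) mod 4]

Computing each output sample:
(x ⊛ y)[0] = -3
(x ⊛ y)[1] = -5
(x ⊛ y)[2] = 6
(x ⊛ y)[3] = -2

x ⊛ y = [-3, -5, 6, -2]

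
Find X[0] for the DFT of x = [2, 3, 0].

X[0] = Σ(n=0 to 2) x[n] · ω_3^0 = Σ x[n]
= (2) + (3) + (0)

X[0] = 5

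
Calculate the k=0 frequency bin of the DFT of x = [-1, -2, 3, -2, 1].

X[0] = Σ(n=0 to 4) x[n] · ω_5^0 = Σ x[n]
= (-1) + (-2) + (3) + (-2) + (1)

X[0] = -1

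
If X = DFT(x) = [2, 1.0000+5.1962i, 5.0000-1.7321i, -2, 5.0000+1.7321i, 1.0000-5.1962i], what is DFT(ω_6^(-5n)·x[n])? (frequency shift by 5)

Modulation property: DFT(ω_6^(-5n)·x[n]) = X[(k-5) mod 6], so circularly shift X by 5 positions.

X[k-5] = [1.0000+5.1962i, 5.0000-1.7321i, -2, 5.0000+1.7321i, 1.0000-5.1962i, 2]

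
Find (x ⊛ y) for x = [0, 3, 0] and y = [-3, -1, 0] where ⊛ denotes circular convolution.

(x ⊛ y)[n] = Σ(m=0 to 2) x[m] · y[(n-m) mod 3]

Computing each output sample:
(x ⊛ y)[0] = 0
(x ⊛ y)[1] = -9
(x ⊛ y)[2] = -3

x ⊛ y = [0, -9, -3]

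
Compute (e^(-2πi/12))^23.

Since ω_12^12 = 1, powers reduce modulo 12.
23 mod 12 = 11
So ω_12^23 = ω_12^11 = e^(-2πi·11/12)

ω_12^23 = ω_12^11 = 0.8660+0.5000i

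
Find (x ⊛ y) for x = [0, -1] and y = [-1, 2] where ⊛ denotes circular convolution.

(x ⊛ y)[n] = Σ(m=0 to 1) x[m] · y[(n-m) mod 2]

Computing each output sample:
(x ⊛ y)[0] = -2
(x ⊛ y)[1] = 1

x ⊛ y = [-2, 1]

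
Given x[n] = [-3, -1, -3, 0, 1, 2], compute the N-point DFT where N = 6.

X[k] = Σ(n=0 to 5) x[n] · ω_6^(nk)
where ω_6 = e^(-2πi/6)

Computing each X[k]:
X[0] = -4
X[1] = -1.5000+6.0622i
X[2] = -2.5000-0.8660i
X[3] = -6
X[4] = -2.5000+0.8660i
X[5] = -1.5000-6.0622i

X = [-4, -1.5000+6.0622i, -2.5000-0.8660i, -6, -2.5000+0.8660i, -1.5000-6.0622i]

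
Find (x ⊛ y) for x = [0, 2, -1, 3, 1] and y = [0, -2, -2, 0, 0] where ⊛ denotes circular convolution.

(x ⊛ y)[n] = Σ(m=0 to 4) x[m] · y[(n-m) mod 5]

Computing each output sample:
(x ⊛ y)[0] = -8
(x ⊛ y)[1] = -2
(x ⊛ y)[2] = -4
(x ⊛ y)[3] = -2
(x ⊛ y)[4] = -4

x ⊛ y = [-8, -2, -4, -2, -4]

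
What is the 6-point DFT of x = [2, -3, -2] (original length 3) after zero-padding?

Original 3-point DFT: [-3, 4.5000+0.8660i, 4.5000-0.8660i]
Zero-padded 6-point DFT provides frequency interpolation.

DFT_6([x, 0, ...]) = [-3, 1.5000+4.3301i, 4.5000+0.8660i, 3, 4.5000-0.8660i, 1.5000-4.3301i]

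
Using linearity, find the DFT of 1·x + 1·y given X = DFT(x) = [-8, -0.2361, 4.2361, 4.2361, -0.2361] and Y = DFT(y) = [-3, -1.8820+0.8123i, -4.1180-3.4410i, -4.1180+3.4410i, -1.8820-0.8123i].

By linearity: DFT(1x + 1y) = 1·DFT(x) + 1·DFT(y)
= 1·[-8, -0.2361, 4.2361, 4.2361, -0.2361] + 1·[-3, -1.8820+0.8123i, -4.1180-3.4410i, -4.1180+3.4410i, -1.8820-0.8123i]

Computing element-wise:
Z[0] = 1·(-8) + 1·(-3) = -11
Z[1] = 1·(-0.2361) + 1·(-1.8820+0.8123i) = -2.1181+0.8123i
Z[2] = 1·(4.2361) + 1·(-4.1180-3.4410i) = 0.1181-3.4410i
Z[3] = 1·(4.2361) + 1·(-4.1180+3.4410i) = 0.1181+3.4410i
Z[4] = 1·(-0.2361) + 1·(-1.8820-0.8123i) = -2.1181-0.8123i

DFT(1x + 1y) = 1·X + 1·Y = [-11, -2.1181+0.8123i, 0.1181-3.4410i, 0.1181+3.4410i, -2.1181-0.8123i]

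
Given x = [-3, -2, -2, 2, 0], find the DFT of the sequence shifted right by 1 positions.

Time shift by 1: X_shifted[k] = ω_5^(1k) · X[k]
Shifted x = [0, -3, -2, -2, 2]

DFT(x[n-1]) = [-5, 2.9271+4.7553i, -0.4271+2.9389i, -0.4271-2.9389i, 2.9271-4.7553i]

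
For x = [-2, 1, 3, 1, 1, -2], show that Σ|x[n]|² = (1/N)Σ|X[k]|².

Time domain:
Σ|x[n]|² = |-2|² + |1|² + |3|² + |1|² + |1|² + |-2|² = 20.0000

Frequency domain:
(1/6)Σ|X[k]|² = (1/6)(|2|² + |-5.5000-4.3301i|² + |-2.5000-0.8660i|² + |2|² + |-2.5000+0.8660i|² + |-5.5000+4.3301i|²) = (1/6)·120.0000 = 20.0000

Both sides agree, confirming Parseval's theorem.

Σ|x[n]|² = (1/N)Σ|X[k]|² = 20.0000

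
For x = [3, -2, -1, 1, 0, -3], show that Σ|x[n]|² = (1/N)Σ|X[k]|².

Time domain:
Σ|x[n]|² = |3|² + |-2|² + |-1|² + |1|² + |0|² + |-3|² = 24.0000

Frequency domain:
(1/6)Σ|X[k]|² = (1/6)(|-2|² + |0|² + |7.0000-1.7321i|² + |6|² + |7.0000+1.7321i|² + |0|²) = (1/6)·144.0000 = 24.0000

Both sides agree, confirming Parseval's theorem.

Σ|x[n]|² = (1/N)Σ|X[k]|² = 24.0000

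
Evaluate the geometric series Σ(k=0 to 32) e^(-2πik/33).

Sum of all nth roots of unity equals 0 for n > 1 (geometric series with r ≠ 1).

0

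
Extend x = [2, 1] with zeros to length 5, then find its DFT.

Original 2-point DFT: [3, 1]
Zero-padded 5-point DFT provides frequency interpolation.

DFT_5([x, 0, ...]) = [3, 2.3090-0.9511i, 1.1910-0.5878i, 1.1910+0.5878i, 2.3090+0.9511i]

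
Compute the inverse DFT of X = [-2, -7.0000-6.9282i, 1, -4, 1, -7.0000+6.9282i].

x[n] = (1/6) Σ(k=0 to 5) X[k] · e^(2πikn/6)

Computing each x[n]:
x[0] = -3
x[1] = 1
x[2] = 2
x[3] = 3
x[4] = -2
x[5] = -3

x = [-3, 1, 2, 3, -2, -3]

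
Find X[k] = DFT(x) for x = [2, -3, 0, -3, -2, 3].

X[k] = Σ(n=0 to 5) x[n] · ω_6^(nk)
where ω_6 = e^(-2πi/6)

Computing each X[k]:
X[0] = -3
X[1] = 6.0000+3.4641i
X[2] = 6.9282i
X[3] = 3
X[4] = -6.9282i
X[5] = 6.0000-3.4641i

X = [-3, 6.0000+3.4641i, 6.9282i, 3, -6.9282i, 6.0000-3.4641i]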